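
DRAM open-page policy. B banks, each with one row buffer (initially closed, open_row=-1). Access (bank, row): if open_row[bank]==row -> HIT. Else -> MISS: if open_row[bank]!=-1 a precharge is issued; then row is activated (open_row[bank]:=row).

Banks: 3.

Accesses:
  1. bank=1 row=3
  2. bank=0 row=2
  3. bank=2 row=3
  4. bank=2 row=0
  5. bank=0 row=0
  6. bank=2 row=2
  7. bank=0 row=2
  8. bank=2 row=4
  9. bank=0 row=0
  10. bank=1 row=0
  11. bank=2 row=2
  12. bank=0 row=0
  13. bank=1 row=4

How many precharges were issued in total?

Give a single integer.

Answer: 9

Derivation:
Acc 1: bank1 row3 -> MISS (open row3); precharges=0
Acc 2: bank0 row2 -> MISS (open row2); precharges=0
Acc 3: bank2 row3 -> MISS (open row3); precharges=0
Acc 4: bank2 row0 -> MISS (open row0); precharges=1
Acc 5: bank0 row0 -> MISS (open row0); precharges=2
Acc 6: bank2 row2 -> MISS (open row2); precharges=3
Acc 7: bank0 row2 -> MISS (open row2); precharges=4
Acc 8: bank2 row4 -> MISS (open row4); precharges=5
Acc 9: bank0 row0 -> MISS (open row0); precharges=6
Acc 10: bank1 row0 -> MISS (open row0); precharges=7
Acc 11: bank2 row2 -> MISS (open row2); precharges=8
Acc 12: bank0 row0 -> HIT
Acc 13: bank1 row4 -> MISS (open row4); precharges=9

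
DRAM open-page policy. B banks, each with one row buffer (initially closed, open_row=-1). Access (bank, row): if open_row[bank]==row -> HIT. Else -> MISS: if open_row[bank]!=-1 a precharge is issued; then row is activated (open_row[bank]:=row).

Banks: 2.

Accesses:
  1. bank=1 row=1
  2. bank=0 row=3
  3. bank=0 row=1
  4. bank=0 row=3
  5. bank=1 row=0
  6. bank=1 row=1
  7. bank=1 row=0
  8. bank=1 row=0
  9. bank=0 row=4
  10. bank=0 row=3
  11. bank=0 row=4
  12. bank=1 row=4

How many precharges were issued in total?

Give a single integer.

Answer: 9

Derivation:
Acc 1: bank1 row1 -> MISS (open row1); precharges=0
Acc 2: bank0 row3 -> MISS (open row3); precharges=0
Acc 3: bank0 row1 -> MISS (open row1); precharges=1
Acc 4: bank0 row3 -> MISS (open row3); precharges=2
Acc 5: bank1 row0 -> MISS (open row0); precharges=3
Acc 6: bank1 row1 -> MISS (open row1); precharges=4
Acc 7: bank1 row0 -> MISS (open row0); precharges=5
Acc 8: bank1 row0 -> HIT
Acc 9: bank0 row4 -> MISS (open row4); precharges=6
Acc 10: bank0 row3 -> MISS (open row3); precharges=7
Acc 11: bank0 row4 -> MISS (open row4); precharges=8
Acc 12: bank1 row4 -> MISS (open row4); precharges=9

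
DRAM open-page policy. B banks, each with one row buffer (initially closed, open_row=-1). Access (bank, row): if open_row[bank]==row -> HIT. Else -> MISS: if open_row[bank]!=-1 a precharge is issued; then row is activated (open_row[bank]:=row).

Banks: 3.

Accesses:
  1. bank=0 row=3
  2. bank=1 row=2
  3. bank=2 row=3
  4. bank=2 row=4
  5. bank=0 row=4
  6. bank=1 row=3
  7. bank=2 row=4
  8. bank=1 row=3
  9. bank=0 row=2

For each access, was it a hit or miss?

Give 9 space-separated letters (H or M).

Acc 1: bank0 row3 -> MISS (open row3); precharges=0
Acc 2: bank1 row2 -> MISS (open row2); precharges=0
Acc 3: bank2 row3 -> MISS (open row3); precharges=0
Acc 4: bank2 row4 -> MISS (open row4); precharges=1
Acc 5: bank0 row4 -> MISS (open row4); precharges=2
Acc 6: bank1 row3 -> MISS (open row3); precharges=3
Acc 7: bank2 row4 -> HIT
Acc 8: bank1 row3 -> HIT
Acc 9: bank0 row2 -> MISS (open row2); precharges=4

Answer: M M M M M M H H M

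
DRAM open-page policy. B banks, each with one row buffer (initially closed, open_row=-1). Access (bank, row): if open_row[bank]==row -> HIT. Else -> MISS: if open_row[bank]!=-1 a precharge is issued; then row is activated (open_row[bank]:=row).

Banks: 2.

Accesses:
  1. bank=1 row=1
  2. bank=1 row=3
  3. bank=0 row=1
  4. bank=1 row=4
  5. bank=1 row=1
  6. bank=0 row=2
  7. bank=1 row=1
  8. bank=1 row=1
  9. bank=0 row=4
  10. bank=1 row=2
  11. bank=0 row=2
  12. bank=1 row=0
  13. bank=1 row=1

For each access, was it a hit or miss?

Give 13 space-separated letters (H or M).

Acc 1: bank1 row1 -> MISS (open row1); precharges=0
Acc 2: bank1 row3 -> MISS (open row3); precharges=1
Acc 3: bank0 row1 -> MISS (open row1); precharges=1
Acc 4: bank1 row4 -> MISS (open row4); precharges=2
Acc 5: bank1 row1 -> MISS (open row1); precharges=3
Acc 6: bank0 row2 -> MISS (open row2); precharges=4
Acc 7: bank1 row1 -> HIT
Acc 8: bank1 row1 -> HIT
Acc 9: bank0 row4 -> MISS (open row4); precharges=5
Acc 10: bank1 row2 -> MISS (open row2); precharges=6
Acc 11: bank0 row2 -> MISS (open row2); precharges=7
Acc 12: bank1 row0 -> MISS (open row0); precharges=8
Acc 13: bank1 row1 -> MISS (open row1); precharges=9

Answer: M M M M M M H H M M M M M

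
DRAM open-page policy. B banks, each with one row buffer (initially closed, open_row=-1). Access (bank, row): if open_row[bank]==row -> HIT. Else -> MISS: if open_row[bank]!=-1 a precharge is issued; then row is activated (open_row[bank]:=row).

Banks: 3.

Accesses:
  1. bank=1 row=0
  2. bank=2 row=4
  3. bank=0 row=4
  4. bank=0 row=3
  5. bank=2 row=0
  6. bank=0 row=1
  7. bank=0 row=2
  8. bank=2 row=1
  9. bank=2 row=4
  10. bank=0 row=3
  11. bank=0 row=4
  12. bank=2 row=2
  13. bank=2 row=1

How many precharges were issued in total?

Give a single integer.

Acc 1: bank1 row0 -> MISS (open row0); precharges=0
Acc 2: bank2 row4 -> MISS (open row4); precharges=0
Acc 3: bank0 row4 -> MISS (open row4); precharges=0
Acc 4: bank0 row3 -> MISS (open row3); precharges=1
Acc 5: bank2 row0 -> MISS (open row0); precharges=2
Acc 6: bank0 row1 -> MISS (open row1); precharges=3
Acc 7: bank0 row2 -> MISS (open row2); precharges=4
Acc 8: bank2 row1 -> MISS (open row1); precharges=5
Acc 9: bank2 row4 -> MISS (open row4); precharges=6
Acc 10: bank0 row3 -> MISS (open row3); precharges=7
Acc 11: bank0 row4 -> MISS (open row4); precharges=8
Acc 12: bank2 row2 -> MISS (open row2); precharges=9
Acc 13: bank2 row1 -> MISS (open row1); precharges=10

Answer: 10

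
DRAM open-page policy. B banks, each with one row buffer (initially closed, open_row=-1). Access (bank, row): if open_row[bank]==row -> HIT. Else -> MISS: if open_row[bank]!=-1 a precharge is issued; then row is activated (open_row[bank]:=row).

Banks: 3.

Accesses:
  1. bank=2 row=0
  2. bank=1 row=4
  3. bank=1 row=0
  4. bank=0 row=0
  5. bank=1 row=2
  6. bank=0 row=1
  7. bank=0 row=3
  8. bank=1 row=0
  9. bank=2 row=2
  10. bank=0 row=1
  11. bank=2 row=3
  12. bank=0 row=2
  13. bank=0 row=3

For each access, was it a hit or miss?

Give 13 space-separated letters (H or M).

Acc 1: bank2 row0 -> MISS (open row0); precharges=0
Acc 2: bank1 row4 -> MISS (open row4); precharges=0
Acc 3: bank1 row0 -> MISS (open row0); precharges=1
Acc 4: bank0 row0 -> MISS (open row0); precharges=1
Acc 5: bank1 row2 -> MISS (open row2); precharges=2
Acc 6: bank0 row1 -> MISS (open row1); precharges=3
Acc 7: bank0 row3 -> MISS (open row3); precharges=4
Acc 8: bank1 row0 -> MISS (open row0); precharges=5
Acc 9: bank2 row2 -> MISS (open row2); precharges=6
Acc 10: bank0 row1 -> MISS (open row1); precharges=7
Acc 11: bank2 row3 -> MISS (open row3); precharges=8
Acc 12: bank0 row2 -> MISS (open row2); precharges=9
Acc 13: bank0 row3 -> MISS (open row3); precharges=10

Answer: M M M M M M M M M M M M M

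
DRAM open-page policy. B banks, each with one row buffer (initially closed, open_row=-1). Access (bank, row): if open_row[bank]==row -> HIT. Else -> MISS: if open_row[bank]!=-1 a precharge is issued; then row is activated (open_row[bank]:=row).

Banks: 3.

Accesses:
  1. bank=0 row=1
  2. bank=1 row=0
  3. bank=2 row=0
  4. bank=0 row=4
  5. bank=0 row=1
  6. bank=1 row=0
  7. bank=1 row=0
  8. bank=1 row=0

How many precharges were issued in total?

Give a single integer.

Acc 1: bank0 row1 -> MISS (open row1); precharges=0
Acc 2: bank1 row0 -> MISS (open row0); precharges=0
Acc 3: bank2 row0 -> MISS (open row0); precharges=0
Acc 4: bank0 row4 -> MISS (open row4); precharges=1
Acc 5: bank0 row1 -> MISS (open row1); precharges=2
Acc 6: bank1 row0 -> HIT
Acc 7: bank1 row0 -> HIT
Acc 8: bank1 row0 -> HIT

Answer: 2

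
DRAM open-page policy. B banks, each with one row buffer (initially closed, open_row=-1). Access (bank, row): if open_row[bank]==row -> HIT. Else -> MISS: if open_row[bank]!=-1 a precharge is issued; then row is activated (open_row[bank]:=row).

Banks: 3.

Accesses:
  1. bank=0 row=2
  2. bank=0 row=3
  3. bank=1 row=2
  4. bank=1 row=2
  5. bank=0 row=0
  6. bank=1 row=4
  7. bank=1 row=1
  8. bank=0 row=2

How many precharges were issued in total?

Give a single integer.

Answer: 5

Derivation:
Acc 1: bank0 row2 -> MISS (open row2); precharges=0
Acc 2: bank0 row3 -> MISS (open row3); precharges=1
Acc 3: bank1 row2 -> MISS (open row2); precharges=1
Acc 4: bank1 row2 -> HIT
Acc 5: bank0 row0 -> MISS (open row0); precharges=2
Acc 6: bank1 row4 -> MISS (open row4); precharges=3
Acc 7: bank1 row1 -> MISS (open row1); precharges=4
Acc 8: bank0 row2 -> MISS (open row2); precharges=5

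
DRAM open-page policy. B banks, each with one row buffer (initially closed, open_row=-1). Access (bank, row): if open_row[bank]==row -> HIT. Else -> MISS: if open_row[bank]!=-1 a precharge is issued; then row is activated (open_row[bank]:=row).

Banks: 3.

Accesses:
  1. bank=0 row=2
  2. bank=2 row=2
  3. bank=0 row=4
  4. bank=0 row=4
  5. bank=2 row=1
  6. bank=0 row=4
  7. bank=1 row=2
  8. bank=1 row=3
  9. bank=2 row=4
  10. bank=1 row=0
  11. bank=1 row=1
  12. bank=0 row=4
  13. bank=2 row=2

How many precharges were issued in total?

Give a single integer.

Answer: 7

Derivation:
Acc 1: bank0 row2 -> MISS (open row2); precharges=0
Acc 2: bank2 row2 -> MISS (open row2); precharges=0
Acc 3: bank0 row4 -> MISS (open row4); precharges=1
Acc 4: bank0 row4 -> HIT
Acc 5: bank2 row1 -> MISS (open row1); precharges=2
Acc 6: bank0 row4 -> HIT
Acc 7: bank1 row2 -> MISS (open row2); precharges=2
Acc 8: bank1 row3 -> MISS (open row3); precharges=3
Acc 9: bank2 row4 -> MISS (open row4); precharges=4
Acc 10: bank1 row0 -> MISS (open row0); precharges=5
Acc 11: bank1 row1 -> MISS (open row1); precharges=6
Acc 12: bank0 row4 -> HIT
Acc 13: bank2 row2 -> MISS (open row2); precharges=7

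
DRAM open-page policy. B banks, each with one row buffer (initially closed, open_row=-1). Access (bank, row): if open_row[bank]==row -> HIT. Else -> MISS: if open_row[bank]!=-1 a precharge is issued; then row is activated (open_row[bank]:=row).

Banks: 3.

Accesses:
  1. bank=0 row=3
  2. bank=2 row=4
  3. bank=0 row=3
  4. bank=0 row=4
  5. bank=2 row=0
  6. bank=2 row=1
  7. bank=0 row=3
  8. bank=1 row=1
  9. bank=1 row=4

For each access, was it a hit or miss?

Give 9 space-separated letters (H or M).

Answer: M M H M M M M M M

Derivation:
Acc 1: bank0 row3 -> MISS (open row3); precharges=0
Acc 2: bank2 row4 -> MISS (open row4); precharges=0
Acc 3: bank0 row3 -> HIT
Acc 4: bank0 row4 -> MISS (open row4); precharges=1
Acc 5: bank2 row0 -> MISS (open row0); precharges=2
Acc 6: bank2 row1 -> MISS (open row1); precharges=3
Acc 7: bank0 row3 -> MISS (open row3); precharges=4
Acc 8: bank1 row1 -> MISS (open row1); precharges=4
Acc 9: bank1 row4 -> MISS (open row4); precharges=5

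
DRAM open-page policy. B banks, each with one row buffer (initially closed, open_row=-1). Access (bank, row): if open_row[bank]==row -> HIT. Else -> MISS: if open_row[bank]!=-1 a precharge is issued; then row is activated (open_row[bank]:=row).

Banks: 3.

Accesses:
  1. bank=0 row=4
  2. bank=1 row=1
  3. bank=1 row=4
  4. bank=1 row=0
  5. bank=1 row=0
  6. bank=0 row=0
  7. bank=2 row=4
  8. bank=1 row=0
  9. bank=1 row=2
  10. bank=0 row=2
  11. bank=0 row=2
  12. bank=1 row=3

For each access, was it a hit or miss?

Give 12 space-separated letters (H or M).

Acc 1: bank0 row4 -> MISS (open row4); precharges=0
Acc 2: bank1 row1 -> MISS (open row1); precharges=0
Acc 3: bank1 row4 -> MISS (open row4); precharges=1
Acc 4: bank1 row0 -> MISS (open row0); precharges=2
Acc 5: bank1 row0 -> HIT
Acc 6: bank0 row0 -> MISS (open row0); precharges=3
Acc 7: bank2 row4 -> MISS (open row4); precharges=3
Acc 8: bank1 row0 -> HIT
Acc 9: bank1 row2 -> MISS (open row2); precharges=4
Acc 10: bank0 row2 -> MISS (open row2); precharges=5
Acc 11: bank0 row2 -> HIT
Acc 12: bank1 row3 -> MISS (open row3); precharges=6

Answer: M M M M H M M H M M H M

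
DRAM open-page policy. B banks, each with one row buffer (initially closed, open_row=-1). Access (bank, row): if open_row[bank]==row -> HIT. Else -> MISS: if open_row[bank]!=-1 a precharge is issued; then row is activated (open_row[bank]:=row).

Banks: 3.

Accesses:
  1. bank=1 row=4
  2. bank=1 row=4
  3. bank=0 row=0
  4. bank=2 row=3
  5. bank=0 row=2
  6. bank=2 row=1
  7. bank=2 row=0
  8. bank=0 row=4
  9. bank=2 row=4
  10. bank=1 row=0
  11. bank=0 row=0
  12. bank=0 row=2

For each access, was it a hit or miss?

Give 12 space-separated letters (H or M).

Acc 1: bank1 row4 -> MISS (open row4); precharges=0
Acc 2: bank1 row4 -> HIT
Acc 3: bank0 row0 -> MISS (open row0); precharges=0
Acc 4: bank2 row3 -> MISS (open row3); precharges=0
Acc 5: bank0 row2 -> MISS (open row2); precharges=1
Acc 6: bank2 row1 -> MISS (open row1); precharges=2
Acc 7: bank2 row0 -> MISS (open row0); precharges=3
Acc 8: bank0 row4 -> MISS (open row4); precharges=4
Acc 9: bank2 row4 -> MISS (open row4); precharges=5
Acc 10: bank1 row0 -> MISS (open row0); precharges=6
Acc 11: bank0 row0 -> MISS (open row0); precharges=7
Acc 12: bank0 row2 -> MISS (open row2); precharges=8

Answer: M H M M M M M M M M M M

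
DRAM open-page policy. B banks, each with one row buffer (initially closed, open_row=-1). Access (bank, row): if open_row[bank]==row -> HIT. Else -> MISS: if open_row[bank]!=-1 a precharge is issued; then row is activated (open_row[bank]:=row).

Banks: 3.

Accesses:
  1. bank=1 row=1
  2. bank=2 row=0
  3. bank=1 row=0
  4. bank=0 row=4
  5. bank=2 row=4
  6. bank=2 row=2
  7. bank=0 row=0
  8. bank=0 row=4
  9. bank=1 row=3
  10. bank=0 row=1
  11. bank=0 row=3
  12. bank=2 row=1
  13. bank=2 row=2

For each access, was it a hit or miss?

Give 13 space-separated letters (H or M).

Acc 1: bank1 row1 -> MISS (open row1); precharges=0
Acc 2: bank2 row0 -> MISS (open row0); precharges=0
Acc 3: bank1 row0 -> MISS (open row0); precharges=1
Acc 4: bank0 row4 -> MISS (open row4); precharges=1
Acc 5: bank2 row4 -> MISS (open row4); precharges=2
Acc 6: bank2 row2 -> MISS (open row2); precharges=3
Acc 7: bank0 row0 -> MISS (open row0); precharges=4
Acc 8: bank0 row4 -> MISS (open row4); precharges=5
Acc 9: bank1 row3 -> MISS (open row3); precharges=6
Acc 10: bank0 row1 -> MISS (open row1); precharges=7
Acc 11: bank0 row3 -> MISS (open row3); precharges=8
Acc 12: bank2 row1 -> MISS (open row1); precharges=9
Acc 13: bank2 row2 -> MISS (open row2); precharges=10

Answer: M M M M M M M M M M M M M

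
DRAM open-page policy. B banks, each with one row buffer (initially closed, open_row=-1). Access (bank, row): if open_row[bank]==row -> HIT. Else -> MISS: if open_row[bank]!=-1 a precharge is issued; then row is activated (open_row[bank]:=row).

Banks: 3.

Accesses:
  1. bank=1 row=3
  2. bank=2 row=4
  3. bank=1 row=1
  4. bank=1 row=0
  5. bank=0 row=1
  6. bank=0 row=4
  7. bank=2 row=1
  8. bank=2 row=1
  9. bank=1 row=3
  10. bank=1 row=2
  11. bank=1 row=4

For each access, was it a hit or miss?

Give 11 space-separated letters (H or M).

Answer: M M M M M M M H M M M

Derivation:
Acc 1: bank1 row3 -> MISS (open row3); precharges=0
Acc 2: bank2 row4 -> MISS (open row4); precharges=0
Acc 3: bank1 row1 -> MISS (open row1); precharges=1
Acc 4: bank1 row0 -> MISS (open row0); precharges=2
Acc 5: bank0 row1 -> MISS (open row1); precharges=2
Acc 6: bank0 row4 -> MISS (open row4); precharges=3
Acc 7: bank2 row1 -> MISS (open row1); precharges=4
Acc 8: bank2 row1 -> HIT
Acc 9: bank1 row3 -> MISS (open row3); precharges=5
Acc 10: bank1 row2 -> MISS (open row2); precharges=6
Acc 11: bank1 row4 -> MISS (open row4); precharges=7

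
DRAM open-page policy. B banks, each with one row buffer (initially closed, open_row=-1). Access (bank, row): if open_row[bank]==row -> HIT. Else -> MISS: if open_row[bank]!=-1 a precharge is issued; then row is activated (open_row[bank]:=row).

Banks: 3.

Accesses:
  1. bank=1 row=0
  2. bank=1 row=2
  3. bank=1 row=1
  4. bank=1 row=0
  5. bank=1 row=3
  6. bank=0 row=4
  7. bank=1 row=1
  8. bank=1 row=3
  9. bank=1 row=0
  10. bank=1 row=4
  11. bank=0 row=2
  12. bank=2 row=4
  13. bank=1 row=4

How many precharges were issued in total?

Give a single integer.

Answer: 9

Derivation:
Acc 1: bank1 row0 -> MISS (open row0); precharges=0
Acc 2: bank1 row2 -> MISS (open row2); precharges=1
Acc 3: bank1 row1 -> MISS (open row1); precharges=2
Acc 4: bank1 row0 -> MISS (open row0); precharges=3
Acc 5: bank1 row3 -> MISS (open row3); precharges=4
Acc 6: bank0 row4 -> MISS (open row4); precharges=4
Acc 7: bank1 row1 -> MISS (open row1); precharges=5
Acc 8: bank1 row3 -> MISS (open row3); precharges=6
Acc 9: bank1 row0 -> MISS (open row0); precharges=7
Acc 10: bank1 row4 -> MISS (open row4); precharges=8
Acc 11: bank0 row2 -> MISS (open row2); precharges=9
Acc 12: bank2 row4 -> MISS (open row4); precharges=9
Acc 13: bank1 row4 -> HIT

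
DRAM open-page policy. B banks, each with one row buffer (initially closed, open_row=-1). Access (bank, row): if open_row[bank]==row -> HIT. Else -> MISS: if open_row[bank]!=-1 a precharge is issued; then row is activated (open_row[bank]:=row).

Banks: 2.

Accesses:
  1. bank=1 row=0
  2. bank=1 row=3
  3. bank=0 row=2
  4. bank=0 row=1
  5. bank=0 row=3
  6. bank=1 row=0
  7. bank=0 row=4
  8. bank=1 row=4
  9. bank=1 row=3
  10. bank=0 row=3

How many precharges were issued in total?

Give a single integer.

Acc 1: bank1 row0 -> MISS (open row0); precharges=0
Acc 2: bank1 row3 -> MISS (open row3); precharges=1
Acc 3: bank0 row2 -> MISS (open row2); precharges=1
Acc 4: bank0 row1 -> MISS (open row1); precharges=2
Acc 5: bank0 row3 -> MISS (open row3); precharges=3
Acc 6: bank1 row0 -> MISS (open row0); precharges=4
Acc 7: bank0 row4 -> MISS (open row4); precharges=5
Acc 8: bank1 row4 -> MISS (open row4); precharges=6
Acc 9: bank1 row3 -> MISS (open row3); precharges=7
Acc 10: bank0 row3 -> MISS (open row3); precharges=8

Answer: 8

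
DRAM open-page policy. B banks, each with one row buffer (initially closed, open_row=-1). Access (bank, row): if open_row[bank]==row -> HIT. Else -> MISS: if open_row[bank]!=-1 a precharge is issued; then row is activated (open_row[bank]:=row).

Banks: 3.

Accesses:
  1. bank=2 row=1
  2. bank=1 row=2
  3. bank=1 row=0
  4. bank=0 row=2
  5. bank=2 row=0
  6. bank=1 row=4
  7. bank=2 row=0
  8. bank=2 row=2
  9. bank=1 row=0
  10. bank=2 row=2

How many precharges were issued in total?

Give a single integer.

Answer: 5

Derivation:
Acc 1: bank2 row1 -> MISS (open row1); precharges=0
Acc 2: bank1 row2 -> MISS (open row2); precharges=0
Acc 3: bank1 row0 -> MISS (open row0); precharges=1
Acc 4: bank0 row2 -> MISS (open row2); precharges=1
Acc 5: bank2 row0 -> MISS (open row0); precharges=2
Acc 6: bank1 row4 -> MISS (open row4); precharges=3
Acc 7: bank2 row0 -> HIT
Acc 8: bank2 row2 -> MISS (open row2); precharges=4
Acc 9: bank1 row0 -> MISS (open row0); precharges=5
Acc 10: bank2 row2 -> HIT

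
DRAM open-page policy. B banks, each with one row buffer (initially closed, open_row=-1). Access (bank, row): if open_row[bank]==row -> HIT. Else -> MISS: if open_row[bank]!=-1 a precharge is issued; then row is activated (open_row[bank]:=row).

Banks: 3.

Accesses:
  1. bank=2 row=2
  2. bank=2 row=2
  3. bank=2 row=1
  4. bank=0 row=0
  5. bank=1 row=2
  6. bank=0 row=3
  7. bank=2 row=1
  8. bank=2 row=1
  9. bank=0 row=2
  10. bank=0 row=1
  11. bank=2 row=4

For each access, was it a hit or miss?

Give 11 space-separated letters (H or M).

Acc 1: bank2 row2 -> MISS (open row2); precharges=0
Acc 2: bank2 row2 -> HIT
Acc 3: bank2 row1 -> MISS (open row1); precharges=1
Acc 4: bank0 row0 -> MISS (open row0); precharges=1
Acc 5: bank1 row2 -> MISS (open row2); precharges=1
Acc 6: bank0 row3 -> MISS (open row3); precharges=2
Acc 7: bank2 row1 -> HIT
Acc 8: bank2 row1 -> HIT
Acc 9: bank0 row2 -> MISS (open row2); precharges=3
Acc 10: bank0 row1 -> MISS (open row1); precharges=4
Acc 11: bank2 row4 -> MISS (open row4); precharges=5

Answer: M H M M M M H H M M M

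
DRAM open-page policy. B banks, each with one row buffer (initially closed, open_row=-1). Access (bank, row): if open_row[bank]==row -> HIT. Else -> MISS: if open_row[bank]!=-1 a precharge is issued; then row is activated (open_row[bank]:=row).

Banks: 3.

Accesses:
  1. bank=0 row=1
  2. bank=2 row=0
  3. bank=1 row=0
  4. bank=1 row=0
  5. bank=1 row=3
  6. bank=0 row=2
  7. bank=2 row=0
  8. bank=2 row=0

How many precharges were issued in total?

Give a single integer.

Answer: 2

Derivation:
Acc 1: bank0 row1 -> MISS (open row1); precharges=0
Acc 2: bank2 row0 -> MISS (open row0); precharges=0
Acc 3: bank1 row0 -> MISS (open row0); precharges=0
Acc 4: bank1 row0 -> HIT
Acc 5: bank1 row3 -> MISS (open row3); precharges=1
Acc 6: bank0 row2 -> MISS (open row2); precharges=2
Acc 7: bank2 row0 -> HIT
Acc 8: bank2 row0 -> HIT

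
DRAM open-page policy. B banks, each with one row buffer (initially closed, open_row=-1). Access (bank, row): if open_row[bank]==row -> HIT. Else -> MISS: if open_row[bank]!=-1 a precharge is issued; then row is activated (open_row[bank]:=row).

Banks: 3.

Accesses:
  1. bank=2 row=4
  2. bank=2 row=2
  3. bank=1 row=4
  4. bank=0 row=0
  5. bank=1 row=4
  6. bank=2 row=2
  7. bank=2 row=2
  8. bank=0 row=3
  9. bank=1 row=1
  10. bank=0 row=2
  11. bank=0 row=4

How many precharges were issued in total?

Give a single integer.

Acc 1: bank2 row4 -> MISS (open row4); precharges=0
Acc 2: bank2 row2 -> MISS (open row2); precharges=1
Acc 3: bank1 row4 -> MISS (open row4); precharges=1
Acc 4: bank0 row0 -> MISS (open row0); precharges=1
Acc 5: bank1 row4 -> HIT
Acc 6: bank2 row2 -> HIT
Acc 7: bank2 row2 -> HIT
Acc 8: bank0 row3 -> MISS (open row3); precharges=2
Acc 9: bank1 row1 -> MISS (open row1); precharges=3
Acc 10: bank0 row2 -> MISS (open row2); precharges=4
Acc 11: bank0 row4 -> MISS (open row4); precharges=5

Answer: 5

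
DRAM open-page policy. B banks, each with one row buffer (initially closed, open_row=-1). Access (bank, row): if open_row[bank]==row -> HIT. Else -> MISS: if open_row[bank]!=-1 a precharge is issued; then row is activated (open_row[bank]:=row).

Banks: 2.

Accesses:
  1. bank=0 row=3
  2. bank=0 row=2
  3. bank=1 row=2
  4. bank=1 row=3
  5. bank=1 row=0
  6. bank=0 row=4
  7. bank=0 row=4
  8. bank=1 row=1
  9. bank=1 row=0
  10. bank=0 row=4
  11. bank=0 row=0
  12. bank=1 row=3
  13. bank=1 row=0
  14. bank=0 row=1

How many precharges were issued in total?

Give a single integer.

Acc 1: bank0 row3 -> MISS (open row3); precharges=0
Acc 2: bank0 row2 -> MISS (open row2); precharges=1
Acc 3: bank1 row2 -> MISS (open row2); precharges=1
Acc 4: bank1 row3 -> MISS (open row3); precharges=2
Acc 5: bank1 row0 -> MISS (open row0); precharges=3
Acc 6: bank0 row4 -> MISS (open row4); precharges=4
Acc 7: bank0 row4 -> HIT
Acc 8: bank1 row1 -> MISS (open row1); precharges=5
Acc 9: bank1 row0 -> MISS (open row0); precharges=6
Acc 10: bank0 row4 -> HIT
Acc 11: bank0 row0 -> MISS (open row0); precharges=7
Acc 12: bank1 row3 -> MISS (open row3); precharges=8
Acc 13: bank1 row0 -> MISS (open row0); precharges=9
Acc 14: bank0 row1 -> MISS (open row1); precharges=10

Answer: 10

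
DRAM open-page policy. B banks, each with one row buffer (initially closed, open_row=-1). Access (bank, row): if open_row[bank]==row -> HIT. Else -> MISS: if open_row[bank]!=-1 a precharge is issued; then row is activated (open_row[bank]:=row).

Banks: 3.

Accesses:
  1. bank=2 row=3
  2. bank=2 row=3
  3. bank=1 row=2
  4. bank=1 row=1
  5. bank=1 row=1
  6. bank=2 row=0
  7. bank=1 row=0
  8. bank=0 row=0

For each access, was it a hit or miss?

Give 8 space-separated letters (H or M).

Answer: M H M M H M M M

Derivation:
Acc 1: bank2 row3 -> MISS (open row3); precharges=0
Acc 2: bank2 row3 -> HIT
Acc 3: bank1 row2 -> MISS (open row2); precharges=0
Acc 4: bank1 row1 -> MISS (open row1); precharges=1
Acc 5: bank1 row1 -> HIT
Acc 6: bank2 row0 -> MISS (open row0); precharges=2
Acc 7: bank1 row0 -> MISS (open row0); precharges=3
Acc 8: bank0 row0 -> MISS (open row0); precharges=3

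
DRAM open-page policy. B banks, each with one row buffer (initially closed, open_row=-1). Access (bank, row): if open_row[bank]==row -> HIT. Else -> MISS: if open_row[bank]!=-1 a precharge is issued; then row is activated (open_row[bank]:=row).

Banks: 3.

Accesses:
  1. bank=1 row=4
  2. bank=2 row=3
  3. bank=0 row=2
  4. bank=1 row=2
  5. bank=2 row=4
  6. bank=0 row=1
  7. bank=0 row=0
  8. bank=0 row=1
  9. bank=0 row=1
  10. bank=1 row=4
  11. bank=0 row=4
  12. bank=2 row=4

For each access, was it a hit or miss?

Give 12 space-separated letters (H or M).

Acc 1: bank1 row4 -> MISS (open row4); precharges=0
Acc 2: bank2 row3 -> MISS (open row3); precharges=0
Acc 3: bank0 row2 -> MISS (open row2); precharges=0
Acc 4: bank1 row2 -> MISS (open row2); precharges=1
Acc 5: bank2 row4 -> MISS (open row4); precharges=2
Acc 6: bank0 row1 -> MISS (open row1); precharges=3
Acc 7: bank0 row0 -> MISS (open row0); precharges=4
Acc 8: bank0 row1 -> MISS (open row1); precharges=5
Acc 9: bank0 row1 -> HIT
Acc 10: bank1 row4 -> MISS (open row4); precharges=6
Acc 11: bank0 row4 -> MISS (open row4); precharges=7
Acc 12: bank2 row4 -> HIT

Answer: M M M M M M M M H M M H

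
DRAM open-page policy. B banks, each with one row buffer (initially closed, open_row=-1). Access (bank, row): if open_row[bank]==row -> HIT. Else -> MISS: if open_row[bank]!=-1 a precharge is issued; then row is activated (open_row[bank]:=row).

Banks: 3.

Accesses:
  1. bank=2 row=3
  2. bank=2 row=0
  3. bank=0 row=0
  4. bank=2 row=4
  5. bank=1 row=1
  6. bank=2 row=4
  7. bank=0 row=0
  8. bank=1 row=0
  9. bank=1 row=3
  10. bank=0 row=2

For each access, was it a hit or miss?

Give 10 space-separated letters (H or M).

Answer: M M M M M H H M M M

Derivation:
Acc 1: bank2 row3 -> MISS (open row3); precharges=0
Acc 2: bank2 row0 -> MISS (open row0); precharges=1
Acc 3: bank0 row0 -> MISS (open row0); precharges=1
Acc 4: bank2 row4 -> MISS (open row4); precharges=2
Acc 5: bank1 row1 -> MISS (open row1); precharges=2
Acc 6: bank2 row4 -> HIT
Acc 7: bank0 row0 -> HIT
Acc 8: bank1 row0 -> MISS (open row0); precharges=3
Acc 9: bank1 row3 -> MISS (open row3); precharges=4
Acc 10: bank0 row2 -> MISS (open row2); precharges=5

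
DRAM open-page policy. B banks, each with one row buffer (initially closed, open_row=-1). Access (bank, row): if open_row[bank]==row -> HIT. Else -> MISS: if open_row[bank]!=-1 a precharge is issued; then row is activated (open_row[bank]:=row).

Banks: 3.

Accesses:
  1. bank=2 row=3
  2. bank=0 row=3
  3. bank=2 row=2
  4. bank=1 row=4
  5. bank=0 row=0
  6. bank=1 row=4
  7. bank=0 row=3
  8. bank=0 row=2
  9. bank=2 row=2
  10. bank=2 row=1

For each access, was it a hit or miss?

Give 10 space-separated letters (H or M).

Answer: M M M M M H M M H M

Derivation:
Acc 1: bank2 row3 -> MISS (open row3); precharges=0
Acc 2: bank0 row3 -> MISS (open row3); precharges=0
Acc 3: bank2 row2 -> MISS (open row2); precharges=1
Acc 4: bank1 row4 -> MISS (open row4); precharges=1
Acc 5: bank0 row0 -> MISS (open row0); precharges=2
Acc 6: bank1 row4 -> HIT
Acc 7: bank0 row3 -> MISS (open row3); precharges=3
Acc 8: bank0 row2 -> MISS (open row2); precharges=4
Acc 9: bank2 row2 -> HIT
Acc 10: bank2 row1 -> MISS (open row1); precharges=5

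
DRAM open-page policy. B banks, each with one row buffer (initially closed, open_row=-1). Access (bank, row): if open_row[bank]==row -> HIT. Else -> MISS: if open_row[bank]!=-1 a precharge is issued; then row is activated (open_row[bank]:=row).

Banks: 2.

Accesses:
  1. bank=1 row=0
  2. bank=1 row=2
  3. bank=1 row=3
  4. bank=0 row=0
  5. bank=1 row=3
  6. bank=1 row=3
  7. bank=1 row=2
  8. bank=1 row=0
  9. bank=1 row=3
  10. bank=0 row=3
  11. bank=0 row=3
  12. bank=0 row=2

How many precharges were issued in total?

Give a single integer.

Answer: 7

Derivation:
Acc 1: bank1 row0 -> MISS (open row0); precharges=0
Acc 2: bank1 row2 -> MISS (open row2); precharges=1
Acc 3: bank1 row3 -> MISS (open row3); precharges=2
Acc 4: bank0 row0 -> MISS (open row0); precharges=2
Acc 5: bank1 row3 -> HIT
Acc 6: bank1 row3 -> HIT
Acc 7: bank1 row2 -> MISS (open row2); precharges=3
Acc 8: bank1 row0 -> MISS (open row0); precharges=4
Acc 9: bank1 row3 -> MISS (open row3); precharges=5
Acc 10: bank0 row3 -> MISS (open row3); precharges=6
Acc 11: bank0 row3 -> HIT
Acc 12: bank0 row2 -> MISS (open row2); precharges=7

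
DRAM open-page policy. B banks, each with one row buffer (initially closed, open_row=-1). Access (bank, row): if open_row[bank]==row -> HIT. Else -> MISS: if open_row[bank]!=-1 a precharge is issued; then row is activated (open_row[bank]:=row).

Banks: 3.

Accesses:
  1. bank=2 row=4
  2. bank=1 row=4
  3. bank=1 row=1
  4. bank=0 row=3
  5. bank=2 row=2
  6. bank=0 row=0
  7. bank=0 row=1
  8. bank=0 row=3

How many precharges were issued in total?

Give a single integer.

Acc 1: bank2 row4 -> MISS (open row4); precharges=0
Acc 2: bank1 row4 -> MISS (open row4); precharges=0
Acc 3: bank1 row1 -> MISS (open row1); precharges=1
Acc 4: bank0 row3 -> MISS (open row3); precharges=1
Acc 5: bank2 row2 -> MISS (open row2); precharges=2
Acc 6: bank0 row0 -> MISS (open row0); precharges=3
Acc 7: bank0 row1 -> MISS (open row1); precharges=4
Acc 8: bank0 row3 -> MISS (open row3); precharges=5

Answer: 5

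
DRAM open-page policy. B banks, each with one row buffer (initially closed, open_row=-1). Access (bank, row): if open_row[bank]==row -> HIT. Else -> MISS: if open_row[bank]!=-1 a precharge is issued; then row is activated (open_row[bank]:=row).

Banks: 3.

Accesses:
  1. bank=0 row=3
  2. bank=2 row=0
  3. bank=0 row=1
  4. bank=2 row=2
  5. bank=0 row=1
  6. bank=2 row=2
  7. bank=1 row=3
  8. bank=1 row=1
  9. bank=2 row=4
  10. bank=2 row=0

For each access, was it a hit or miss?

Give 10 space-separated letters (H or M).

Acc 1: bank0 row3 -> MISS (open row3); precharges=0
Acc 2: bank2 row0 -> MISS (open row0); precharges=0
Acc 3: bank0 row1 -> MISS (open row1); precharges=1
Acc 4: bank2 row2 -> MISS (open row2); precharges=2
Acc 5: bank0 row1 -> HIT
Acc 6: bank2 row2 -> HIT
Acc 7: bank1 row3 -> MISS (open row3); precharges=2
Acc 8: bank1 row1 -> MISS (open row1); precharges=3
Acc 9: bank2 row4 -> MISS (open row4); precharges=4
Acc 10: bank2 row0 -> MISS (open row0); precharges=5

Answer: M M M M H H M M M M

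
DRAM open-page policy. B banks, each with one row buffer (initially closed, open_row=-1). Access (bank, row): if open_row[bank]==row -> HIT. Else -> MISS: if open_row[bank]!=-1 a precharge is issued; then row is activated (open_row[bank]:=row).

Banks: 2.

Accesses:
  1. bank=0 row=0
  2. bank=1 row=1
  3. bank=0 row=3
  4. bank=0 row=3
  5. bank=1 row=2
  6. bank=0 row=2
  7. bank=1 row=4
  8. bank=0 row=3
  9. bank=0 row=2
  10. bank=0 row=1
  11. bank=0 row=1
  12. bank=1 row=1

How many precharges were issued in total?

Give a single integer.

Acc 1: bank0 row0 -> MISS (open row0); precharges=0
Acc 2: bank1 row1 -> MISS (open row1); precharges=0
Acc 3: bank0 row3 -> MISS (open row3); precharges=1
Acc 4: bank0 row3 -> HIT
Acc 5: bank1 row2 -> MISS (open row2); precharges=2
Acc 6: bank0 row2 -> MISS (open row2); precharges=3
Acc 7: bank1 row4 -> MISS (open row4); precharges=4
Acc 8: bank0 row3 -> MISS (open row3); precharges=5
Acc 9: bank0 row2 -> MISS (open row2); precharges=6
Acc 10: bank0 row1 -> MISS (open row1); precharges=7
Acc 11: bank0 row1 -> HIT
Acc 12: bank1 row1 -> MISS (open row1); precharges=8

Answer: 8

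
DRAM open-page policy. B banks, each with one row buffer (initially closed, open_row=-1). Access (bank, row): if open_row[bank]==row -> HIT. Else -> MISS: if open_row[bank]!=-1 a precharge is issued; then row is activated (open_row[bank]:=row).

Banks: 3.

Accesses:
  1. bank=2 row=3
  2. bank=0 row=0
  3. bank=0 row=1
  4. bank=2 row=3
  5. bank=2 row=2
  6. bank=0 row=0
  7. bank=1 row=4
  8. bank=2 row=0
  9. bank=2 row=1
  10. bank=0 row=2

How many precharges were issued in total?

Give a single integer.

Answer: 6

Derivation:
Acc 1: bank2 row3 -> MISS (open row3); precharges=0
Acc 2: bank0 row0 -> MISS (open row0); precharges=0
Acc 3: bank0 row1 -> MISS (open row1); precharges=1
Acc 4: bank2 row3 -> HIT
Acc 5: bank2 row2 -> MISS (open row2); precharges=2
Acc 6: bank0 row0 -> MISS (open row0); precharges=3
Acc 7: bank1 row4 -> MISS (open row4); precharges=3
Acc 8: bank2 row0 -> MISS (open row0); precharges=4
Acc 9: bank2 row1 -> MISS (open row1); precharges=5
Acc 10: bank0 row2 -> MISS (open row2); precharges=6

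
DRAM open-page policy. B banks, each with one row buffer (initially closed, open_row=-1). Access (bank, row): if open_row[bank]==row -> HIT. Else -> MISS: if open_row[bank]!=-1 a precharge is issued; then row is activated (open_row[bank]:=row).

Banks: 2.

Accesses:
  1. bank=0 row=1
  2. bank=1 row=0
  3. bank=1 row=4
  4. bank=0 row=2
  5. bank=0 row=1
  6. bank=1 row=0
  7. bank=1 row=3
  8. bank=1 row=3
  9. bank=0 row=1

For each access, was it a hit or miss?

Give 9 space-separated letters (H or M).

Acc 1: bank0 row1 -> MISS (open row1); precharges=0
Acc 2: bank1 row0 -> MISS (open row0); precharges=0
Acc 3: bank1 row4 -> MISS (open row4); precharges=1
Acc 4: bank0 row2 -> MISS (open row2); precharges=2
Acc 5: bank0 row1 -> MISS (open row1); precharges=3
Acc 6: bank1 row0 -> MISS (open row0); precharges=4
Acc 7: bank1 row3 -> MISS (open row3); precharges=5
Acc 8: bank1 row3 -> HIT
Acc 9: bank0 row1 -> HIT

Answer: M M M M M M M H H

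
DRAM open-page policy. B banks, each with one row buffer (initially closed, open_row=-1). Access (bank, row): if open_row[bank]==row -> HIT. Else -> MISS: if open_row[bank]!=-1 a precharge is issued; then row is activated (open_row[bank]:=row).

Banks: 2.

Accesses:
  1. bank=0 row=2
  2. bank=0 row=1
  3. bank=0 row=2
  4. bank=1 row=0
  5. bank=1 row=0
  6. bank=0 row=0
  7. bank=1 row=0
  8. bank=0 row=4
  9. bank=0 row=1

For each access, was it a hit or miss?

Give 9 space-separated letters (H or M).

Acc 1: bank0 row2 -> MISS (open row2); precharges=0
Acc 2: bank0 row1 -> MISS (open row1); precharges=1
Acc 3: bank0 row2 -> MISS (open row2); precharges=2
Acc 4: bank1 row0 -> MISS (open row0); precharges=2
Acc 5: bank1 row0 -> HIT
Acc 6: bank0 row0 -> MISS (open row0); precharges=3
Acc 7: bank1 row0 -> HIT
Acc 8: bank0 row4 -> MISS (open row4); precharges=4
Acc 9: bank0 row1 -> MISS (open row1); precharges=5

Answer: M M M M H M H M M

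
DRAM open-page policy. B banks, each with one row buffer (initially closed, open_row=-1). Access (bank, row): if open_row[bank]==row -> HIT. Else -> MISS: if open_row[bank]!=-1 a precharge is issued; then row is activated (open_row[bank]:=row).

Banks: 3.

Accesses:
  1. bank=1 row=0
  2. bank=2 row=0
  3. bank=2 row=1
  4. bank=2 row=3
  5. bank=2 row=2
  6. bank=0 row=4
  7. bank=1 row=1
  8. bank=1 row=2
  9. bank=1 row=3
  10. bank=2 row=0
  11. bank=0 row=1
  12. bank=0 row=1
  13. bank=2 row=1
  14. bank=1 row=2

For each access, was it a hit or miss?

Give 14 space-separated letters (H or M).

Answer: M M M M M M M M M M M H M M

Derivation:
Acc 1: bank1 row0 -> MISS (open row0); precharges=0
Acc 2: bank2 row0 -> MISS (open row0); precharges=0
Acc 3: bank2 row1 -> MISS (open row1); precharges=1
Acc 4: bank2 row3 -> MISS (open row3); precharges=2
Acc 5: bank2 row2 -> MISS (open row2); precharges=3
Acc 6: bank0 row4 -> MISS (open row4); precharges=3
Acc 7: bank1 row1 -> MISS (open row1); precharges=4
Acc 8: bank1 row2 -> MISS (open row2); precharges=5
Acc 9: bank1 row3 -> MISS (open row3); precharges=6
Acc 10: bank2 row0 -> MISS (open row0); precharges=7
Acc 11: bank0 row1 -> MISS (open row1); precharges=8
Acc 12: bank0 row1 -> HIT
Acc 13: bank2 row1 -> MISS (open row1); precharges=9
Acc 14: bank1 row2 -> MISS (open row2); precharges=10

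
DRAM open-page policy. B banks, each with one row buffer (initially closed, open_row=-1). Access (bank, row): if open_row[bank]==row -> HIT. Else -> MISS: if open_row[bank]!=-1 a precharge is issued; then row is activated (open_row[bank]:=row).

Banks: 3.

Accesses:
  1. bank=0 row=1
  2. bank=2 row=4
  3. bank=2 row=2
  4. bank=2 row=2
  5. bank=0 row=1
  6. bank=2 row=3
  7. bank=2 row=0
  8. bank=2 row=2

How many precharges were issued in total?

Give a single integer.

Answer: 4

Derivation:
Acc 1: bank0 row1 -> MISS (open row1); precharges=0
Acc 2: bank2 row4 -> MISS (open row4); precharges=0
Acc 3: bank2 row2 -> MISS (open row2); precharges=1
Acc 4: bank2 row2 -> HIT
Acc 5: bank0 row1 -> HIT
Acc 6: bank2 row3 -> MISS (open row3); precharges=2
Acc 7: bank2 row0 -> MISS (open row0); precharges=3
Acc 8: bank2 row2 -> MISS (open row2); precharges=4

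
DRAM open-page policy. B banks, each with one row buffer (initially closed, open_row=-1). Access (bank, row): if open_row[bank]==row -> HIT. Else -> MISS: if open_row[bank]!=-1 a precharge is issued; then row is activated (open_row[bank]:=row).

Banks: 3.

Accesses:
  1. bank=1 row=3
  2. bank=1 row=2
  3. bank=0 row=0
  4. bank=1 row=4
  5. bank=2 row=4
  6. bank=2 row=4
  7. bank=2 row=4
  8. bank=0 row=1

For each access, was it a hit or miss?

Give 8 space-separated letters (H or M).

Answer: M M M M M H H M

Derivation:
Acc 1: bank1 row3 -> MISS (open row3); precharges=0
Acc 2: bank1 row2 -> MISS (open row2); precharges=1
Acc 3: bank0 row0 -> MISS (open row0); precharges=1
Acc 4: bank1 row4 -> MISS (open row4); precharges=2
Acc 5: bank2 row4 -> MISS (open row4); precharges=2
Acc 6: bank2 row4 -> HIT
Acc 7: bank2 row4 -> HIT
Acc 8: bank0 row1 -> MISS (open row1); precharges=3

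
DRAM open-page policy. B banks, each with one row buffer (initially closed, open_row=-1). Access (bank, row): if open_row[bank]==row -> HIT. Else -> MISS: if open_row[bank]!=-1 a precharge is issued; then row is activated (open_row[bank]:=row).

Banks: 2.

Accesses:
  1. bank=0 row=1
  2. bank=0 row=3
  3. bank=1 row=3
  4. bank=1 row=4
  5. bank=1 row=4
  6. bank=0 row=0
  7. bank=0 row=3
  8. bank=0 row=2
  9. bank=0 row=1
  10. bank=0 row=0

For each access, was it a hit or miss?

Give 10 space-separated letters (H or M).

Acc 1: bank0 row1 -> MISS (open row1); precharges=0
Acc 2: bank0 row3 -> MISS (open row3); precharges=1
Acc 3: bank1 row3 -> MISS (open row3); precharges=1
Acc 4: bank1 row4 -> MISS (open row4); precharges=2
Acc 5: bank1 row4 -> HIT
Acc 6: bank0 row0 -> MISS (open row0); precharges=3
Acc 7: bank0 row3 -> MISS (open row3); precharges=4
Acc 8: bank0 row2 -> MISS (open row2); precharges=5
Acc 9: bank0 row1 -> MISS (open row1); precharges=6
Acc 10: bank0 row0 -> MISS (open row0); precharges=7

Answer: M M M M H M M M M M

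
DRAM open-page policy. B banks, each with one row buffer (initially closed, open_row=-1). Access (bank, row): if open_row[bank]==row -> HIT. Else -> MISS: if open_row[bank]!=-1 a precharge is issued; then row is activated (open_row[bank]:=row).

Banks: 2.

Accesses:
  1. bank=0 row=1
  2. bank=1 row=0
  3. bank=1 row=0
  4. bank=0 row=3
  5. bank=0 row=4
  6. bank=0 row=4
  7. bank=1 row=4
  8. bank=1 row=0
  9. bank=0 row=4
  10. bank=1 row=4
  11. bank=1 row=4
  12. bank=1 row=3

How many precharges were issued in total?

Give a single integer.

Answer: 6

Derivation:
Acc 1: bank0 row1 -> MISS (open row1); precharges=0
Acc 2: bank1 row0 -> MISS (open row0); precharges=0
Acc 3: bank1 row0 -> HIT
Acc 4: bank0 row3 -> MISS (open row3); precharges=1
Acc 5: bank0 row4 -> MISS (open row4); precharges=2
Acc 6: bank0 row4 -> HIT
Acc 7: bank1 row4 -> MISS (open row4); precharges=3
Acc 8: bank1 row0 -> MISS (open row0); precharges=4
Acc 9: bank0 row4 -> HIT
Acc 10: bank1 row4 -> MISS (open row4); precharges=5
Acc 11: bank1 row4 -> HIT
Acc 12: bank1 row3 -> MISS (open row3); precharges=6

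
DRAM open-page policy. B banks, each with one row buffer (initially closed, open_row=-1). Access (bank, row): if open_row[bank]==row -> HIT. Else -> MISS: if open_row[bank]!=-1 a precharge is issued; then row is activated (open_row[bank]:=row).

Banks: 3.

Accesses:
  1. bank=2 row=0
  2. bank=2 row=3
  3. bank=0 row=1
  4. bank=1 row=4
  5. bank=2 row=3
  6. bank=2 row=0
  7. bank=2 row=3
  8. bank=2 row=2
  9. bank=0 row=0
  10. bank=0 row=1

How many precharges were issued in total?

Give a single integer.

Answer: 6

Derivation:
Acc 1: bank2 row0 -> MISS (open row0); precharges=0
Acc 2: bank2 row3 -> MISS (open row3); precharges=1
Acc 3: bank0 row1 -> MISS (open row1); precharges=1
Acc 4: bank1 row4 -> MISS (open row4); precharges=1
Acc 5: bank2 row3 -> HIT
Acc 6: bank2 row0 -> MISS (open row0); precharges=2
Acc 7: bank2 row3 -> MISS (open row3); precharges=3
Acc 8: bank2 row2 -> MISS (open row2); precharges=4
Acc 9: bank0 row0 -> MISS (open row0); precharges=5
Acc 10: bank0 row1 -> MISS (open row1); precharges=6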